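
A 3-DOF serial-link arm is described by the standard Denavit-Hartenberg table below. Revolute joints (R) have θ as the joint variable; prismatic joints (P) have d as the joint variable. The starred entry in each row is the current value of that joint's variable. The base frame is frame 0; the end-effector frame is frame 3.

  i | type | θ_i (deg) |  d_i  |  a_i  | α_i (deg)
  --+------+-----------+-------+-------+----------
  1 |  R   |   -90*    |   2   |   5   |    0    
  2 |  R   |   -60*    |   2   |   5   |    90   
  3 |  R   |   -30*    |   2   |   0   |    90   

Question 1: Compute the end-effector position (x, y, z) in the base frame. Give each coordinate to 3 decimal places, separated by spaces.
after link 1: o_1 = (0.0000, -5.0000, 2.0000)
after link 2: o_2 = (-4.3301, -7.5000, 4.0000)
after link 3: o_3 = (-5.3301, -5.7679, 4.0000)

-5.330 -5.768 4.000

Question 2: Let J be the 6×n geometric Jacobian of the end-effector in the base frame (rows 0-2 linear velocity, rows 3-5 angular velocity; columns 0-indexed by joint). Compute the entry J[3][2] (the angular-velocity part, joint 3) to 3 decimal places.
axis z_2 = (-0.5000,0.8660,0.0000); lever o_n−o_2 = (-1.0000,1.7321,0.0000)
cross product → J_v[:, 2] = (-0.0000,-0.0000,-0.0000)
J_ω[:, 2] = z_2
entry J[3][2] = -0.5000

-0.500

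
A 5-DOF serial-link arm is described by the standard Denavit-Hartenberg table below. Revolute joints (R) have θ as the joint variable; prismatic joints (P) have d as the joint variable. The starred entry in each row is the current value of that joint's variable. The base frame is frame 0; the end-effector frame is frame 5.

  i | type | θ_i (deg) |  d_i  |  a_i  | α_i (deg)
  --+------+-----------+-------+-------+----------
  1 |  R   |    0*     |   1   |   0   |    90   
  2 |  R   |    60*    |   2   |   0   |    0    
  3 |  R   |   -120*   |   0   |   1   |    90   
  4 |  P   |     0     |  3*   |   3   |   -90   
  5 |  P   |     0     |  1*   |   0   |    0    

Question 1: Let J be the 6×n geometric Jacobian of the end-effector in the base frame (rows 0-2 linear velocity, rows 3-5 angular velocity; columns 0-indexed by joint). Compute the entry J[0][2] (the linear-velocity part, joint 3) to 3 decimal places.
axis z_2 = (0.0000,-1.0000,0.0000); lever o_n−o_2 = (-0.5981,-1.0000,-4.9641)
cross product → J_v[:, 2] = (4.9641,-0.0000,-0.5981)
J_ω[:, 2] = z_2
entry J[0][2] = 4.9641

4.964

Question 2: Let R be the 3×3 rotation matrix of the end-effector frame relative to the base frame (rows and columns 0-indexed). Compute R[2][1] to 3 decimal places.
0.500

End-effector y-axis (col 1 of R) = (0.8660,0.0000,0.5000)
R[2][1] = 0.5000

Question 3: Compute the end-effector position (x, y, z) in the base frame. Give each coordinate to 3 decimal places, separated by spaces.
-0.598 -3.000 -3.964

after link 1: o_1 = (0.0000, 0.0000, 1.0000)
after link 2: o_2 = (0.0000, -2.0000, 1.0000)
after link 3: o_3 = (0.5000, -2.0000, 0.1340)
after link 4: o_4 = (-0.5981, -2.0000, -3.9641)
after link 5: o_5 = (-0.5981, -3.0000, -3.9641)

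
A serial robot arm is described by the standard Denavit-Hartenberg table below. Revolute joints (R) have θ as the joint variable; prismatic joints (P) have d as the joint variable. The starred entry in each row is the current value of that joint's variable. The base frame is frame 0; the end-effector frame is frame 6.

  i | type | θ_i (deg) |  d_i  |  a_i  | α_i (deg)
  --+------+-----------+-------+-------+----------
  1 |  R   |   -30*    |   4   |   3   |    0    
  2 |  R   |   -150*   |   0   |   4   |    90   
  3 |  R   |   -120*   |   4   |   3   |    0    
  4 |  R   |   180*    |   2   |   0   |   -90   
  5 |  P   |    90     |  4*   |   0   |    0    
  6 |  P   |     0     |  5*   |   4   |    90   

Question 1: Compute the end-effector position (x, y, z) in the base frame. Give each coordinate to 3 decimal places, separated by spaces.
after link 1: o_1 = (2.5981, -1.5000, 4.0000)
after link 2: o_2 = (-1.4019, -1.5000, 4.0000)
after link 3: o_3 = (0.0981, 2.5000, 1.4019)
after link 4: o_4 = (0.0981, 4.5000, 1.4019)
after link 5: o_5 = (3.5622, 4.5000, 3.4019)
after link 6: o_6 = (7.8923, 0.5000, 5.9019)

7.892 0.500 5.902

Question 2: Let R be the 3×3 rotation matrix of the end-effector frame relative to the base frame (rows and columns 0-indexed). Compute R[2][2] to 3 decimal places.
End-effector z-axis (col 2 of R) = (-0.5000,0.0000,0.8660)
R[2][2] = 0.8660

0.866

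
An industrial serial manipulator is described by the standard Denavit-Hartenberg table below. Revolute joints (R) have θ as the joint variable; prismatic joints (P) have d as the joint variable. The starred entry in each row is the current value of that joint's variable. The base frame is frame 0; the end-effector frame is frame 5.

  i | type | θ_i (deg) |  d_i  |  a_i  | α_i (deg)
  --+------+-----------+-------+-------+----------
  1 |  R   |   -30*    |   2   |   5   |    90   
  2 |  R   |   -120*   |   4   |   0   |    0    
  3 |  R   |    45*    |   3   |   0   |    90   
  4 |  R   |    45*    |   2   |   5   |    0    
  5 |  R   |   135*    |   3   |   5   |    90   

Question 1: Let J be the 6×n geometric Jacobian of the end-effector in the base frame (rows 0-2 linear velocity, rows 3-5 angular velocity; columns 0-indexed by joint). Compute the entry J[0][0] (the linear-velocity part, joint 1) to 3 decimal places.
9.020

axis z_0 = ẑ; lever o_n−o_0 = (-5.4485,-9.0197,2.1205)
cross product → J_v[:, 0] = (9.0197,-5.4485,0.0000)
J_ω[:, 0] = z_0
entry J[0][0] = 9.0197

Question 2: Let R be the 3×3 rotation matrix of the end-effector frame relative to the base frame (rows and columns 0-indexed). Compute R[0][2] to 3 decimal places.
End-effector z-axis (col 2 of R) = (-0.5000,-0.8660,-0.0000)
R[0][2] = -0.5000

-0.500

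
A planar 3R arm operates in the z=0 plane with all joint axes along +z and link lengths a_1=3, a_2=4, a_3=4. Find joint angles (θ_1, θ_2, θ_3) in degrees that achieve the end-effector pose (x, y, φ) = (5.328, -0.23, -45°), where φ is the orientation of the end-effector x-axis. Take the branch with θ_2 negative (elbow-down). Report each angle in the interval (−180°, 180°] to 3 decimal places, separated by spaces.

120.009 -120.001 -45.009

wrist centre = target − a_3·(cos φ, sin φ) = (2.4996, 2.5984)
cos θ_2 = (12.9997−3²−4²)/(2·3·4) = -0.5000; θ_2 = -120.0009° (elbow-down)
β = atan2(2.5984,2.4996) = 46.1109°; ψ = atan2(-3.4641,0.9999) = -73.8985°
θ_1 = β − ψ = 120.0094°
θ_3 = φ − θ_1 − θ_2 = -45.0086° (wrapped to (-180°,180°])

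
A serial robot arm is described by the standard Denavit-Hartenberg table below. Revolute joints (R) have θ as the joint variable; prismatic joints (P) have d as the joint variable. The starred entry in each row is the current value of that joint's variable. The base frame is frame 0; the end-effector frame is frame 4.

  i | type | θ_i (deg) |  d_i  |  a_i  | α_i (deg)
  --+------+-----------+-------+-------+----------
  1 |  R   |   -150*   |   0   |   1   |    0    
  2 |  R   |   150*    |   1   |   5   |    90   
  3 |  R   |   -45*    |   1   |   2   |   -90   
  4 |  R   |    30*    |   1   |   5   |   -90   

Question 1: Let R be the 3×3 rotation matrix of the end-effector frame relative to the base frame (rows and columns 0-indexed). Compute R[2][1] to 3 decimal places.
-0.707

End-effector y-axis (col 1 of R) = (-0.7071,0.0000,-0.7071)
R[2][1] = -0.7071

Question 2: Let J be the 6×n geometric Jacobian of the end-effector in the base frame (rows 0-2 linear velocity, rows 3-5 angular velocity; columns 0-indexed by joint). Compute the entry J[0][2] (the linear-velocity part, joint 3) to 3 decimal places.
3.769

axis z_2 = (0.0000,-1.0000,0.0000); lever o_n−o_2 = (5.1832,1.5000,-3.7690)
cross product → J_v[:, 2] = (3.7690,0.0000,5.1832)
J_ω[:, 2] = z_2
entry J[0][2] = 3.7690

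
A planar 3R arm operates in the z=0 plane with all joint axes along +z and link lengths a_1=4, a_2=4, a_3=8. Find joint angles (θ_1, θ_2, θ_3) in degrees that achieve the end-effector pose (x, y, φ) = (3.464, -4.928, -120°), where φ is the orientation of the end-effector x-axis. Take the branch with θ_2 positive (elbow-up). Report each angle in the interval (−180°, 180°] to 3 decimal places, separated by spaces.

0.000 30.003 -150.003

wrist centre = target − a_3·(cos φ, sin φ) = (7.4640, 2.0002)
cos θ_2 = (59.7121−4²−4²)/(2·4·4) = 0.8660; θ_2 = 30.0025° (elbow-up)
β = atan2(2.0002,7.4640) = 15.0017°; ψ = atan2(2.0002,7.4640) = 15.0013°
θ_1 = β − ψ = 0.0004°
θ_3 = φ − θ_1 − θ_2 = -150.0029° (wrapped to (-180°,180°])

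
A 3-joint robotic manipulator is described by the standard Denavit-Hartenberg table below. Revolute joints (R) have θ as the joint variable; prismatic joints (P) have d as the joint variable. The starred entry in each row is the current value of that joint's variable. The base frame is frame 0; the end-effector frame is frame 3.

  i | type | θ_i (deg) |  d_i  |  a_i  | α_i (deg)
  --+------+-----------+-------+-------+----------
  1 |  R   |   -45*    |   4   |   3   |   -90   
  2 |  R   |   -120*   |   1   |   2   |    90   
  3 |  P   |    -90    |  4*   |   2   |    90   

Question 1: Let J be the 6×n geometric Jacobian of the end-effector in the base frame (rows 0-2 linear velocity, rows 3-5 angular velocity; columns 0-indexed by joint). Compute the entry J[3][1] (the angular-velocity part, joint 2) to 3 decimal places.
0.707

axis z_1 = (0.7071,0.7071,0.0000); lever o_n−o_1 = (-3.8637,2.4495,-0.2679)
cross product → J_v[:, 1] = (-0.1895,0.1895,4.4641)
J_ω[:, 1] = z_1
entry J[3][1] = 0.7071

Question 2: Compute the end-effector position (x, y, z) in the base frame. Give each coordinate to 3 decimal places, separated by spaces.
after link 1: o_1 = (2.1213, -2.1213, 4.0000)
after link 2: o_2 = (2.1213, -0.7071, 5.7321)
after link 3: o_3 = (-1.7424, 0.3282, 3.7321)

-1.742 0.328 3.732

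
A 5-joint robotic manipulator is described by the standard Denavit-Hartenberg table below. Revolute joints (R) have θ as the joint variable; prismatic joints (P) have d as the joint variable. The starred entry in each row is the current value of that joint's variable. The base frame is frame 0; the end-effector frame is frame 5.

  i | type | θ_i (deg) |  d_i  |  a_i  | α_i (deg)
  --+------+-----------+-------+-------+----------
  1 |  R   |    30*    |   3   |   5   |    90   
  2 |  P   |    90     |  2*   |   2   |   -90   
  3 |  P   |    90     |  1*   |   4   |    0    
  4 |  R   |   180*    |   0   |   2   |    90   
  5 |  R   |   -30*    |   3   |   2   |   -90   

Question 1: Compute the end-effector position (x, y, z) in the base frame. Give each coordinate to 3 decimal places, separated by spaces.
5.196 1.000 2.000

after link 1: o_1 = (4.3301, 2.5000, 3.0000)
after link 2: o_2 = (5.3301, 0.7679, 5.0000)
after link 3: o_3 = (2.4641, 3.7321, 5.0000)
after link 4: o_4 = (3.4641, 2.0000, 5.0000)
after link 5: o_5 = (5.1962, 1.0000, 2.0000)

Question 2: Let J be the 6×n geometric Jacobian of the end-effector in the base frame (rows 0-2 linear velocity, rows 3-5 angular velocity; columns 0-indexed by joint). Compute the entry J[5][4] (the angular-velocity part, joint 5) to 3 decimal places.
-1.000

axis z_4 = (-0.0000,0.0000,-1.0000); lever o_n−o_4 = (1.7321,-1.0000,-3.0000)
cross product → J_v[:, 4] = (-1.0000,-1.7321,0.0000)
J_ω[:, 4] = z_4
entry J[5][4] = -1.0000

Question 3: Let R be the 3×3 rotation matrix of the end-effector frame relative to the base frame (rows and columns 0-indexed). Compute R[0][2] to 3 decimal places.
-0.500

End-effector z-axis (col 2 of R) = (-0.5000,-0.8660,-0.0000)
R[0][2] = -0.5000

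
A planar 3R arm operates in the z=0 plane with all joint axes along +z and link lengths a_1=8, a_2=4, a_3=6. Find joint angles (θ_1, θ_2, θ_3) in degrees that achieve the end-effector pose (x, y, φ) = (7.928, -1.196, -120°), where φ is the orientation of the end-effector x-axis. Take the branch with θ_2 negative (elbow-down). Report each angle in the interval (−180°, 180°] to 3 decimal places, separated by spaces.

wrist centre = target − a_3·(cos φ, sin φ) = (10.9280, 4.0002)
cos θ_2 = (135.4224−8²−4²)/(2·8·4) = 0.8660; θ_2 = -30.0058° (elbow-down)
β = atan2(4.0002,10.9280) = 20.1050°; ψ = atan2(-2.0003,11.4639) = -9.8980°
θ_1 = β − ψ = 30.0029°
θ_3 = φ − θ_1 − θ_2 = -119.9971° (wrapped to (-180°,180°])

30.003 -30.006 -119.997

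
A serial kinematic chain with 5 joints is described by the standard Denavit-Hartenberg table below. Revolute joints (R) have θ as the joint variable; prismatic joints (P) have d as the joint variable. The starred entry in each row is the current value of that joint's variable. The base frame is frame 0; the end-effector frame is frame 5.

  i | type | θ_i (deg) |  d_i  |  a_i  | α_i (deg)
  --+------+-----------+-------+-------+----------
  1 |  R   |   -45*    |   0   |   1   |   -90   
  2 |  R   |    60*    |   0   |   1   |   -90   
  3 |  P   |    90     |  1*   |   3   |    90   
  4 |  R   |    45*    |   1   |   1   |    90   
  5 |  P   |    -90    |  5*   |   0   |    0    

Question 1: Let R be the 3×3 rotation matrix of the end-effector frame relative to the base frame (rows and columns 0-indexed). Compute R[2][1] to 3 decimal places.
End-effector y-axis (col 1 of R) = (-0.9330,-0.0670,-0.3536)
R[2][1] = -0.3536

-0.354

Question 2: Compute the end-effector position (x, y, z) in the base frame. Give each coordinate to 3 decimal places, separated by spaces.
-2.587 -7.655 -0.818

after link 1: o_1 = (0.7071, -0.7071, 0.0000)
after link 2: o_2 = (1.0607, -1.0607, -0.8660)
after link 3: o_3 = (-1.6730, -2.5696, -1.3660)
after link 4: o_4 = (-2.2525, -2.9901, -2.5856)
after link 5: o_5 = (-2.5874, -7.6552, -0.8178)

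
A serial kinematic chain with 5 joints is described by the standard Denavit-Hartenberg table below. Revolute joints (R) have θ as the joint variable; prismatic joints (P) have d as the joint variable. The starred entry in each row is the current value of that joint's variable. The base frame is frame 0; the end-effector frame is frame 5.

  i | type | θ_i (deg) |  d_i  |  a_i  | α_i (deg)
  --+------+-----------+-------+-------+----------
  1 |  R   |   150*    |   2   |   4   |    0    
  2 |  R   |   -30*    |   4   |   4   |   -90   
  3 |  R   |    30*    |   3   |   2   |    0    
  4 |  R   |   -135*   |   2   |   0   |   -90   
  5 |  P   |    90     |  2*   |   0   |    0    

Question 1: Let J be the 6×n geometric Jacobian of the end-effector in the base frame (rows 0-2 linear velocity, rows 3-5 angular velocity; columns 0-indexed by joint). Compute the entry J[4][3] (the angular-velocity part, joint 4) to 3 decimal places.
-0.500

axis z_3 = (-0.8660,-0.5000,0.0000); lever o_n−o_3 = (-2.6980,0.6730,0.5176)
cross product → J_v[:, 3] = (-0.2588,0.4483,-1.9319)
J_ω[:, 3] = z_3
entry J[4][3] = -0.5000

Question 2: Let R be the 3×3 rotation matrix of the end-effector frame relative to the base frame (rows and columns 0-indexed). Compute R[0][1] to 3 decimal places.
-0.129

End-effector y-axis (col 1 of R) = (-0.1294,0.2241,-0.9659)
R[0][1] = -0.1294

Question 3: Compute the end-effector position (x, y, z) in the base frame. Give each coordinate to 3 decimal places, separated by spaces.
after link 1: o_1 = (-3.4641, 2.0000, 2.0000)
after link 2: o_2 = (-5.4641, 5.4641, 6.0000)
after link 3: o_3 = (-8.9282, 5.4641, 5.0000)
after link 4: o_4 = (-10.6603, 4.4641, 5.0000)
after link 5: o_5 = (-11.6262, 6.1371, 5.5176)

-11.626 6.137 5.518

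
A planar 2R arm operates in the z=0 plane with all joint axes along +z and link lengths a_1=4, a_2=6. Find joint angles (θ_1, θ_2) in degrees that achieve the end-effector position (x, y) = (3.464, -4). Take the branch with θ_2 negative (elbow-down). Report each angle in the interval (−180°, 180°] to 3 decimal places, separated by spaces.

30.000 -120.001

cos θ_2 = (27.9993−4²−6²)/(2·4·6) = -0.5000; θ_2 = -120.0010° (elbow-down)
β = atan2(-4.0000,3.4640) = -49.1074°; ψ = atan2(-5.1961,0.9999) = -79.1074°
θ_1 = β − ψ = 30.0000°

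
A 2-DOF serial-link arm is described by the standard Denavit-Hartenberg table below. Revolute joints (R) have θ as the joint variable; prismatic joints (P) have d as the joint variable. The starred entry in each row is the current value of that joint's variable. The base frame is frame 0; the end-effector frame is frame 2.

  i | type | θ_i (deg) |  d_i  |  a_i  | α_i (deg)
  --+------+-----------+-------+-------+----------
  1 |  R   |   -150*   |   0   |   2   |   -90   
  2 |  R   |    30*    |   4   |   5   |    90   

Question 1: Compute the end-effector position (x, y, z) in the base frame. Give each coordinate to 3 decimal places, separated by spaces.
-3.482 -6.629 -2.500

after link 1: o_1 = (-1.7321, -1.0000, 0.0000)
after link 2: o_2 = (-3.4821, -6.6292, -2.5000)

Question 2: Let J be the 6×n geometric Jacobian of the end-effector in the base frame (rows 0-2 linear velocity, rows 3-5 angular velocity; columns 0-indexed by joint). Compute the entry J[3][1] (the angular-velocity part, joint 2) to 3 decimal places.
axis z_1 = (0.5000,-0.8660,0.0000); lever o_n−o_1 = (-1.7500,-5.6292,-2.5000)
cross product → J_v[:, 1] = (2.1651,1.2500,-4.3301)
J_ω[:, 1] = z_1
entry J[3][1] = 0.5000

0.500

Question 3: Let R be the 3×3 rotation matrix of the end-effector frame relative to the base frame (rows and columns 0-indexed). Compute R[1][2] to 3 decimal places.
-0.250

End-effector z-axis (col 2 of R) = (-0.4330,-0.2500,0.8660)
R[1][2] = -0.2500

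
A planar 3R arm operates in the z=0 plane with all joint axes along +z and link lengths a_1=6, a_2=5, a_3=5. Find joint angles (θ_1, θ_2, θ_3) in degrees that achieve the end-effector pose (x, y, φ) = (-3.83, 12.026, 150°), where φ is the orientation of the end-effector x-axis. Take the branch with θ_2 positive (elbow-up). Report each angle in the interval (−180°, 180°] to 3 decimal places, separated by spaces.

59.997 60.006 29.998

wrist centre = target − a_3·(cos φ, sin φ) = (0.5001, 9.5260)
cos θ_2 = (90.9948−6²−5²)/(2·6·5) = 0.4999; θ_2 = 60.0057° (elbow-up)
β = atan2(9.5260,0.5001) = 86.9947°; ψ = atan2(4.3304,8.4996) = 26.9980°
θ_1 = β − ψ = 59.9966°
θ_3 = φ − θ_1 − θ_2 = 29.9976° (wrapped to (-180°,180°])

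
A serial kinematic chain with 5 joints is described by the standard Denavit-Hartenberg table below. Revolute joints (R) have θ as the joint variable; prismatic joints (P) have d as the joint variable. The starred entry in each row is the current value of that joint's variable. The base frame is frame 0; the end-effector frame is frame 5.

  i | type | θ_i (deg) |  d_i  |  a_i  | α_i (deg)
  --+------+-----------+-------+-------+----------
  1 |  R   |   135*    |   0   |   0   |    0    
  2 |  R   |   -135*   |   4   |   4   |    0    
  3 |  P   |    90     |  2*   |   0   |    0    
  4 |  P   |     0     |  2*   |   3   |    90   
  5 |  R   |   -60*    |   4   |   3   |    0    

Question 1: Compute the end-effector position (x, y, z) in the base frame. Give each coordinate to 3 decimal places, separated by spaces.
after link 1: o_1 = (0.0000, 0.0000, 0.0000)
after link 2: o_2 = (4.0000, 0.0000, 4.0000)
after link 3: o_3 = (4.0000, 0.0000, 6.0000)
after link 4: o_4 = (4.0000, 3.0000, 8.0000)
after link 5: o_5 = (8.0000, 4.5000, 5.4019)

8.000 4.500 5.402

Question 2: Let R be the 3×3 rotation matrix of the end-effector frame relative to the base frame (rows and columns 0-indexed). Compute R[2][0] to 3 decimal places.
End-effector x-axis (col 0 of R) = (0.0000,0.5000,-0.8660)
R[2][0] = -0.8660

-0.866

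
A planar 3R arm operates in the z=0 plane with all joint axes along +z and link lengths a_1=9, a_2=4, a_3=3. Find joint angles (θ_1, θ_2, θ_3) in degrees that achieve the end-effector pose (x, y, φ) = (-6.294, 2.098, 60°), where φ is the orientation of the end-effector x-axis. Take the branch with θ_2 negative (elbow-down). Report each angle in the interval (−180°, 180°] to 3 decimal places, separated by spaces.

wrist centre = target − a_3·(cos φ, sin φ) = (-7.7940, -0.5001)
cos θ_2 = (60.9965−9²−4²)/(2·9·4) = -0.5000; θ_2 = -120.0032° (elbow-down)
β = atan2(-0.5001,-7.7940) = -176.3288°; ψ = atan2(-3.4640,6.9998) = -26.3294°
θ_1 = β − ψ = -149.9994°
θ_3 = φ − θ_1 − θ_2 = -29.9974° (wrapped to (-180°,180°])

-149.999 -120.003 -29.997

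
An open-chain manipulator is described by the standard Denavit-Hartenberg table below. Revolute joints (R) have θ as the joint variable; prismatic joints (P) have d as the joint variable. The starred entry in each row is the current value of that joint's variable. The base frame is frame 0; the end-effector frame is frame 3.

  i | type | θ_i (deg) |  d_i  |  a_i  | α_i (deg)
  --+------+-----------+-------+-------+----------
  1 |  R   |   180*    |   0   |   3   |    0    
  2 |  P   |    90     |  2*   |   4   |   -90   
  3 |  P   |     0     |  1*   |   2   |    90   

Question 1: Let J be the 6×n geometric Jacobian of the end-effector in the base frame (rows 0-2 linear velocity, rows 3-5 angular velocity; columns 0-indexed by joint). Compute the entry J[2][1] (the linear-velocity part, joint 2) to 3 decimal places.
prismatic axis z_1 = (0.0000,0.0000,1.0000)
J_v[:, 1] = z_1; J_ω[:, 1] = (0,0,0)
entry J[2][1] = 1.0000

1.000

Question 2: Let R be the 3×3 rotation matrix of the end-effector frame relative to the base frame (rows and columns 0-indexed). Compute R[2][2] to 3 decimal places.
End-effector z-axis (col 2 of R) = (0.0000,0.0000,1.0000)
R[2][2] = 1.0000

1.000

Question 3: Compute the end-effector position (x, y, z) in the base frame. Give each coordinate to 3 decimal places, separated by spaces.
-2.000 -6.000 2.000

after link 1: o_1 = (-3.0000, 0.0000, 0.0000)
after link 2: o_2 = (-3.0000, -4.0000, 2.0000)
after link 3: o_3 = (-2.0000, -6.0000, 2.0000)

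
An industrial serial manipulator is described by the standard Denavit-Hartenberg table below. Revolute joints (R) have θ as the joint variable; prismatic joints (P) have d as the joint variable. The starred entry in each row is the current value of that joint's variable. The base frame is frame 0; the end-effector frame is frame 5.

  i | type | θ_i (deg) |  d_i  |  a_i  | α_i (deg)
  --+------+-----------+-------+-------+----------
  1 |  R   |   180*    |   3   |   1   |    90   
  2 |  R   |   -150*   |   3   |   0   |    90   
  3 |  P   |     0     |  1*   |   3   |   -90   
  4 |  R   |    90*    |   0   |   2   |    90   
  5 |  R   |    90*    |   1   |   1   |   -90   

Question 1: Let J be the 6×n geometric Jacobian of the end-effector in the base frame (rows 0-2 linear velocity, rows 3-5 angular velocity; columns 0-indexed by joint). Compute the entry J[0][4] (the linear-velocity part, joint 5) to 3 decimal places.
axis z_4 = (0.8660,-0.0000,-0.5000); lever o_n−o_4 = (0.8660,1.0000,-0.5000)
cross product → J_v[:, 4] = (0.5000,-0.0000,0.8660)
J_ω[:, 4] = z_4
entry J[0][4] = 0.5000

0.500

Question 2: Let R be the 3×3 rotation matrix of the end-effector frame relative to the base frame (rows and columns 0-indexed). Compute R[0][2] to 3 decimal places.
0.500

End-effector z-axis (col 2 of R) = (0.5000,-0.0000,0.8660)
R[0][2] = 0.5000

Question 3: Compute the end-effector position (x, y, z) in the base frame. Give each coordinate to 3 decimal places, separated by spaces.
1.964 4.000 0.134

after link 1: o_1 = (-1.0000, 0.0000, 3.0000)
after link 2: o_2 = (-1.0000, 3.0000, 3.0000)
after link 3: o_3 = (2.0981, 3.0000, 2.3660)
after link 4: o_4 = (1.0981, 3.0000, 0.6340)
after link 5: o_5 = (1.9641, 4.0000, 0.1340)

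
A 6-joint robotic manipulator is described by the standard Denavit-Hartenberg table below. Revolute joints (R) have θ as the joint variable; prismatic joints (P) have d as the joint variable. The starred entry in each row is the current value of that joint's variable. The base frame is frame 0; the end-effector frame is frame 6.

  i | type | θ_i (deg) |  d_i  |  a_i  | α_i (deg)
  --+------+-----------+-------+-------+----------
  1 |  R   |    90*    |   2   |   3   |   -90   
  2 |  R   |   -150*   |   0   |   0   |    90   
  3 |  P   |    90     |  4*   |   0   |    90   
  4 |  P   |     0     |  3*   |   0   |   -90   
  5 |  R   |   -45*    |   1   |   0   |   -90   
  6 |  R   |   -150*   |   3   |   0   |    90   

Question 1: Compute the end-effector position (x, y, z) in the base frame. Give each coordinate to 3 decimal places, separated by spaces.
-2.121 -0.261 -1.891

after link 1: o_1 = (0.0000, 3.0000, 2.0000)
after link 2: o_2 = (0.0000, 3.0000, 2.0000)
after link 3: o_3 = (-0.0000, 1.0000, -1.4641)
after link 4: o_4 = (-0.0000, -1.5981, 0.0359)
after link 5: o_5 = (-0.0000, -2.0981, -0.8301)
after link 6: o_6 = (-2.1213, -0.2610, -1.8908)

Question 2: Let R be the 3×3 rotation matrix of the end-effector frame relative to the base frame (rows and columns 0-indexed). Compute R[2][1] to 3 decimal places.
-0.354

End-effector y-axis (col 1 of R) = (-0.7071,0.6124,-0.3536)
R[2][1] = -0.3536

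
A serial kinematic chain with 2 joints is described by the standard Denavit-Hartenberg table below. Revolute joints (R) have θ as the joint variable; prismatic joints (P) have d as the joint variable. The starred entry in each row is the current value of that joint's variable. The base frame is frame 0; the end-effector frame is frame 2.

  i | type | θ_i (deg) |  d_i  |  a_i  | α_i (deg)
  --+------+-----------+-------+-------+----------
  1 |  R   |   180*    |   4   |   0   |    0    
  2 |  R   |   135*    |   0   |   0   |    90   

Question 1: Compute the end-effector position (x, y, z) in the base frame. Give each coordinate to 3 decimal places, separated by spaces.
after link 1: o_1 = (0.0000, 0.0000, 4.0000)
after link 2: o_2 = (0.0000, 0.0000, 4.0000)

0.000 0.000 4.000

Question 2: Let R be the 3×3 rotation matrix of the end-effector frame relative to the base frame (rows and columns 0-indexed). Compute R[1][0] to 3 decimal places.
-0.707

End-effector x-axis (col 0 of R) = (0.7071,-0.7071,0.0000)
R[1][0] = -0.7071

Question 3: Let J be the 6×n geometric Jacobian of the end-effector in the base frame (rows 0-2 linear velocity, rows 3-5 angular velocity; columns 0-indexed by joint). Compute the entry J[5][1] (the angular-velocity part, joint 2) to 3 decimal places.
1.000

axis z_1 = (0.0000,0.0000,1.0000); lever o_n−o_1 = (0.0000,0.0000,0.0000)
cross product → J_v[:, 1] = (0.0000,0.0000,0.0000)
J_ω[:, 1] = z_1
entry J[5][1] = 1.0000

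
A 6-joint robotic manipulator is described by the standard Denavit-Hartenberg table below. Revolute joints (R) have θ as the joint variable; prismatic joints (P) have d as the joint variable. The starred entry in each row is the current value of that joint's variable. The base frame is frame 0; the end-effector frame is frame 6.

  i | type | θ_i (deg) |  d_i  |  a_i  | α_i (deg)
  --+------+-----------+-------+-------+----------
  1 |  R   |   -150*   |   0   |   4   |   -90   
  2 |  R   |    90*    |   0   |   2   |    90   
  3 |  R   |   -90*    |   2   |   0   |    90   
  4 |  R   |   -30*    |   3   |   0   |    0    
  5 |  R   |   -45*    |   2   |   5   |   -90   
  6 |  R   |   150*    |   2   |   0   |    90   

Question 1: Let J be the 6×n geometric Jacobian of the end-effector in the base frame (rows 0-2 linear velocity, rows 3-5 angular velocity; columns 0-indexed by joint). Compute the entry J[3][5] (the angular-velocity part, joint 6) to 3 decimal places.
-0.707

axis z_5 = (-0.7071,0.7071,-0.0000); lever o_n−o_5 = (-1.4142,1.4142,0.0000)
cross product → J_v[:, 5] = (0.0000,0.0000,0.0000)
J_ω[:, 5] = z_5
entry J[3][5] = -0.7071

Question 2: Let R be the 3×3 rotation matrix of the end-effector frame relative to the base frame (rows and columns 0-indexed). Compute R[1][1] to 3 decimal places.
0.707

End-effector y-axis (col 1 of R) = (-0.7071,0.7071,-0.0000)
R[1][1] = 0.7071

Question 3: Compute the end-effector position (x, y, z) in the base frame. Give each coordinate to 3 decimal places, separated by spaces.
-3.075 1.950 3.000

after link 1: o_1 = (-3.4641, -2.0000, 0.0000)
after link 2: o_2 = (-3.4641, -2.0000, -2.0000)
after link 3: o_3 = (-5.1962, -3.0000, -2.0000)
after link 4: o_4 = (-5.1962, -3.0000, 1.0000)
after link 5: o_5 = (-1.6606, 0.5355, 3.0000)
after link 6: o_6 = (-3.0748, 1.9497, 3.0000)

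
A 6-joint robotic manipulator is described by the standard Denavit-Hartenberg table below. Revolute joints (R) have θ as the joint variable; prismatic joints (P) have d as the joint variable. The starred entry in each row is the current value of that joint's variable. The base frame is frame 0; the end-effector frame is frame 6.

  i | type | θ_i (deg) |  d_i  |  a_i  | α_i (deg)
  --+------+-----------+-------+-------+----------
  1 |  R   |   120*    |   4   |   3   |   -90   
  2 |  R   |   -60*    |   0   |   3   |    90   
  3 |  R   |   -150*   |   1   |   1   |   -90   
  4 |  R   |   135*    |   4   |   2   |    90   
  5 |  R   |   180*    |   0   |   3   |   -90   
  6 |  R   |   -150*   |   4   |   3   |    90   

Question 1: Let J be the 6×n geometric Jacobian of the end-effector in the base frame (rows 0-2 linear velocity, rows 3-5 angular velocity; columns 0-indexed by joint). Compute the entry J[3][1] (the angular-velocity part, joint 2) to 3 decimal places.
axis z_1 = (-0.8660,-0.5000,0.0000); lever o_n−o_1 = (-0.6611,2.0757,1.3048)
cross product → J_v[:, 1] = (-0.6524,1.1299,-2.1282)
J_ω[:, 1] = z_1
entry J[3][1] = -0.8660

-0.866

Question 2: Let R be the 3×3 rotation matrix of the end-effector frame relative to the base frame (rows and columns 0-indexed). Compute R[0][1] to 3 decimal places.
-0.625

End-effector y-axis (col 1 of R) = (-0.6250,-0.6495,-0.4330)
R[0][1] = -0.6250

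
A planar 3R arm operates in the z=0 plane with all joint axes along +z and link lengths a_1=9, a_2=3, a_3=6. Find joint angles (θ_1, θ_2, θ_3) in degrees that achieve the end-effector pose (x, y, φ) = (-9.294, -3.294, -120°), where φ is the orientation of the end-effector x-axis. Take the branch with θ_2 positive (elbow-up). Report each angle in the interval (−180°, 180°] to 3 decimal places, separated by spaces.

149.999 150.004 -60.003

wrist centre = target − a_3·(cos φ, sin φ) = (-6.2940, 1.9022)
cos θ_2 = (43.2326−9²−3²)/(2·9·3) = -0.8661; θ_2 = 150.0043° (elbow-up)
β = atan2(1.9022,-6.2940) = 163.1843°; ψ = atan2(1.4998,6.4018) = 13.1854°
θ_1 = β − ψ = 149.9989°
θ_3 = φ − θ_1 − θ_2 = -60.0032° (wrapped to (-180°,180°])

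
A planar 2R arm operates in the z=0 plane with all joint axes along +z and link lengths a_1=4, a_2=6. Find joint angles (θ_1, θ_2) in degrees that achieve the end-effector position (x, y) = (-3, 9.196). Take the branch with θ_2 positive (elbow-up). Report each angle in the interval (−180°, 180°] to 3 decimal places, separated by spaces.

89.996 30.007

cos θ_2 = (93.5664−4²−6²)/(2·4·6) = 0.8660; θ_2 = 30.0067° (elbow-up)
β = atan2(9.1960,-3.0000) = 108.0678°; ψ = atan2(3.0006,9.1958) = 18.0716°
θ_1 = β − ψ = 89.9962°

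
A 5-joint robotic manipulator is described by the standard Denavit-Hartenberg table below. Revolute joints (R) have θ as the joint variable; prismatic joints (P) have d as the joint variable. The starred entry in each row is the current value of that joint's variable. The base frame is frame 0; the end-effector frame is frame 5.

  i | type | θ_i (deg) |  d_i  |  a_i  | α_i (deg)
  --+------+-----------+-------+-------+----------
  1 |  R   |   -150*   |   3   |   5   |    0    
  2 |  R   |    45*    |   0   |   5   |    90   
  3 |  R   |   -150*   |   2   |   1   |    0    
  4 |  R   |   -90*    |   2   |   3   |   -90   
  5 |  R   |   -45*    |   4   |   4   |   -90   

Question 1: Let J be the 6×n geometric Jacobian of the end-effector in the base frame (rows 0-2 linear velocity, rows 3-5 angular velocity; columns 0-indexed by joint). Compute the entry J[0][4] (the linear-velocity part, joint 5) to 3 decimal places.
3.098

axis z_4 = (0.2241,0.8365,-0.5000); lever o_n−o_4 = (-1.4694,5.4441,0.4495)
cross product → J_v[:, 4] = (3.0981,0.6340,2.4495)
J_ω[:, 4] = z_4
entry J[0][4] = 3.0981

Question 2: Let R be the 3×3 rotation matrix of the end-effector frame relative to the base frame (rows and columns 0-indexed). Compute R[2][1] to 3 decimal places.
End-effector y-axis (col 1 of R) = (-0.2241,-0.8365,0.5000)
R[2][1] = 0.5000

0.500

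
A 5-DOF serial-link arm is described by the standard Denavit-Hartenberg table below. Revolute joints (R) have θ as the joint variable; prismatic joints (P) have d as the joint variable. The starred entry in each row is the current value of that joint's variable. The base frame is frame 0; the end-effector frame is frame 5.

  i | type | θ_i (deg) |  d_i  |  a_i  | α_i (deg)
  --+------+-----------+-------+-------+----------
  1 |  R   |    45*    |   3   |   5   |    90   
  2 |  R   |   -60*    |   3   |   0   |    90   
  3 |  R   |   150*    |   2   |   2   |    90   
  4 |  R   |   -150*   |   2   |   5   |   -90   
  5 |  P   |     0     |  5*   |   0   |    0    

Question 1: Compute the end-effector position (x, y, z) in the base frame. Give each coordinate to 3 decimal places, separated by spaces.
10.201 3.389 4.676

after link 1: o_1 = (3.5355, 3.5355, 3.0000)
after link 2: o_2 = (5.6569, 1.4142, 3.0000)
after link 3: o_3 = (4.5268, -1.1300, 3.5000)
after link 4: o_4 = (7.4310, 2.3865, 0.6364)
after link 5: o_5 = (10.2010, 3.3888, 4.6764)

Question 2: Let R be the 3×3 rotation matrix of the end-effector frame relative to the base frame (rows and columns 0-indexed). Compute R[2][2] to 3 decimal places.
End-effector z-axis (col 2 of R) = (0.5540,0.2005,0.8080)
R[2][2] = 0.8080

0.808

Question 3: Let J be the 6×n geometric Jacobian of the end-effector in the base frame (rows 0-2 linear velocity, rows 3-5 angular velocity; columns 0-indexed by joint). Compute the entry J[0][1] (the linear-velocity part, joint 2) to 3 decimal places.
-1.185

axis z_1 = (0.7071,-0.7071,0.0000); lever o_n−o_1 = (6.6655,-0.1467,1.6764)
cross product → J_v[:, 1] = (-1.1854,-1.1854,4.6095)
J_ω[:, 1] = z_1
entry J[0][1] = -1.1854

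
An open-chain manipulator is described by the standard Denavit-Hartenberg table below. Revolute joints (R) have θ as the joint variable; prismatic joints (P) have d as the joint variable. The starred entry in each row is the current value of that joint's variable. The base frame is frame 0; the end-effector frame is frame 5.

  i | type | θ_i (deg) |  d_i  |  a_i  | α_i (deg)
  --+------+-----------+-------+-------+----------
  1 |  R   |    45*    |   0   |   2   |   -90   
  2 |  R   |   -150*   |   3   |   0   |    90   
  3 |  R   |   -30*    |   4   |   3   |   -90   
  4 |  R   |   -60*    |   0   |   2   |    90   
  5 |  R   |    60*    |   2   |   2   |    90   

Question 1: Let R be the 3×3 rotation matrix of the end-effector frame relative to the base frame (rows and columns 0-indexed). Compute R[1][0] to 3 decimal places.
-0.109

End-effector x-axis (col 0 of R) = (-0.9928,-0.1089,-0.0502)
R[1][0] = -0.1089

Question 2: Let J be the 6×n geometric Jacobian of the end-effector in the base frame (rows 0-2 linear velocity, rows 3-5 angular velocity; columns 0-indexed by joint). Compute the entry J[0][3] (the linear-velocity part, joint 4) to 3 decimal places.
-0.718

axis z_3 = (-0.9186,0.3062,0.2500); lever o_n−o_3 = (-2.8221,-0.5367,-2.7835)
cross product → J_v[:, 3] = (-0.7181,-3.2623,1.3571)
J_ω[:, 3] = z_3
entry J[0][3] = -0.7181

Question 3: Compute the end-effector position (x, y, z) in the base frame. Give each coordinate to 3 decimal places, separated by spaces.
-5.474 -1.067 -4.949

after link 1: o_1 = (1.4142, 1.4142, 0.0000)
after link 2: o_2 = (-0.7071, 3.5355, 0.0000)
after link 3: o_3 = (-2.6517, -0.5303, -2.1651)
after link 4: o_4 = (-3.4408, -2.0266, -3.2321)
after link 5: o_5 = (-5.4737, -1.0670, -4.9486)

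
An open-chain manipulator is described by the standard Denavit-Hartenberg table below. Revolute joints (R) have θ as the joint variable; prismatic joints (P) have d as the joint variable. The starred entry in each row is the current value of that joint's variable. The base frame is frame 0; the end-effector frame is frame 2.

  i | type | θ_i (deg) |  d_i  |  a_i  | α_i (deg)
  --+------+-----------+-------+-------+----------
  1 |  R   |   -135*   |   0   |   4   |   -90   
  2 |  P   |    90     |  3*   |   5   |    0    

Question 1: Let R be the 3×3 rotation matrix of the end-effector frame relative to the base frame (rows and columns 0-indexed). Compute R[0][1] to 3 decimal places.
End-effector y-axis (col 1 of R) = (0.7071,0.7071,-0.0000)
R[0][1] = 0.7071

0.707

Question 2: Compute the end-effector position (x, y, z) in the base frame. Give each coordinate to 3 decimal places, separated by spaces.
-0.707 -4.950 -5.000

after link 1: o_1 = (-2.8284, -2.8284, 0.0000)
after link 2: o_2 = (-0.7071, -4.9497, -5.0000)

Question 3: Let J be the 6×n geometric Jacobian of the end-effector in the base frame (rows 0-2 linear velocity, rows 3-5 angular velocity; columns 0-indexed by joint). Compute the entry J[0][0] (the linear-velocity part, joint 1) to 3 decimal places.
axis z_0 = ẑ; lever o_n−o_0 = (-0.7071,-4.9497,-5.0000)
cross product → J_v[:, 0] = (4.9497,-0.7071,0.0000)
J_ω[:, 0] = z_0
entry J[0][0] = 4.9497

4.950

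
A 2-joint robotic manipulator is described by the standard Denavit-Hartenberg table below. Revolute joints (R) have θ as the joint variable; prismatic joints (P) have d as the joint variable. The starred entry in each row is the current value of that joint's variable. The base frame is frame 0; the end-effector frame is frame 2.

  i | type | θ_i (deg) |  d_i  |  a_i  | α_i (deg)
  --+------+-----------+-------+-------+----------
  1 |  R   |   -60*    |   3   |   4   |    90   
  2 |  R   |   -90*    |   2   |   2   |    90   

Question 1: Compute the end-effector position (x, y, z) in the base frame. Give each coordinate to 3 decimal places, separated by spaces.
0.268 -4.464 1.000

after link 1: o_1 = (2.0000, -3.4641, 3.0000)
after link 2: o_2 = (0.2679, -4.4641, 1.0000)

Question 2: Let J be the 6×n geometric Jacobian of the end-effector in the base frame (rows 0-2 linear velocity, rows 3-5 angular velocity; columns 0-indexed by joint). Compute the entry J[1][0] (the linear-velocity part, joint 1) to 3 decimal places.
axis z_0 = ẑ; lever o_n−o_0 = (0.2679,-4.4641,1.0000)
cross product → J_v[:, 0] = (4.4641,0.2679,-0.0000)
J_ω[:, 0] = z_0
entry J[1][0] = 0.2679

0.268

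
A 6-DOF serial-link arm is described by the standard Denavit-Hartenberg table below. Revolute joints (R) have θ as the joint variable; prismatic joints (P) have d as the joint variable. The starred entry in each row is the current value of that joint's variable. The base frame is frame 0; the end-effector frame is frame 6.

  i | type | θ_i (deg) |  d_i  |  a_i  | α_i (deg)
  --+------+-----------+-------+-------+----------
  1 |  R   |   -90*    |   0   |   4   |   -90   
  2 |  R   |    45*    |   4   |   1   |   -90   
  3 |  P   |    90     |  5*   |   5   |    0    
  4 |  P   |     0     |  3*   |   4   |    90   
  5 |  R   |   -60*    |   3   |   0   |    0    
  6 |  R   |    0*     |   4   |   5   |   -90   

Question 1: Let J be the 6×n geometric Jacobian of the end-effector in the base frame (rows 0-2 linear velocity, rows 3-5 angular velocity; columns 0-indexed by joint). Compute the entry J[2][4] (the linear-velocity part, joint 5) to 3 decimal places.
-1.768

axis z_4 = (0.0000,-0.7071,-0.7071); lever o_n−o_4 = (-2.5000,-8.0116,-1.8879)
cross product → J_v[:, 4] = (-4.3301,1.7678,-1.7678)
J_ω[:, 4] = z_4
entry J[2][4] = -1.7678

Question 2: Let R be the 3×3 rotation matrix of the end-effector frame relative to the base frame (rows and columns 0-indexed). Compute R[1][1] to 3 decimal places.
0.707

End-effector y-axis (col 1 of R) = (-0.0000,0.7071,0.7071)
R[1][1] = 0.7071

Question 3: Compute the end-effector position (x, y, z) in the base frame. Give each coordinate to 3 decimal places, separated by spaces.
-7.500 -7.062 -8.252

after link 1: o_1 = (0.0000, -4.0000, 0.0000)
after link 2: o_2 = (4.0000, -4.7071, -0.7071)
after link 3: o_3 = (-1.0000, -1.1716, -4.2426)
after link 4: o_4 = (-5.0000, 0.9497, -6.3640)
after link 5: o_5 = (-5.0000, -1.1716, -8.4853)
after link 6: o_6 = (-7.5000, -7.0619, -8.2518)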